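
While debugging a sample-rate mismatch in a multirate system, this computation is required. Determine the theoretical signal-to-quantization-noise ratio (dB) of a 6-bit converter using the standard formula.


Theoretical SNR for a full-scale sinusoid:
SNR = 6.02 * N + 1.76
    = 6.02 * 6 + 1.76
    = 36.12 + 1.76
    = 37.88 dB

37.88 dB


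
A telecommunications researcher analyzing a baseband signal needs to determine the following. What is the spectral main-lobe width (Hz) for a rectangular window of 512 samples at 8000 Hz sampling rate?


Main lobe width for a rectangular window:
Width = 2 * fs / N
      = 2 * 8000 / 512
      = 16000 / 512
      = 31.25 Hz

31.25 Hz


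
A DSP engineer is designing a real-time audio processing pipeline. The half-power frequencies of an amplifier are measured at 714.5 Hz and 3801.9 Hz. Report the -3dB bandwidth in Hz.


Bandwidth is the difference of -3dB frequencies:
BW = f_high - f_low
   = 3801.9 - 714.5
   = 3087.4 Hz

3087.4 Hz


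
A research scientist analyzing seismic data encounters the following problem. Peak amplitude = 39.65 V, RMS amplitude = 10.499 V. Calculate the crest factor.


Crest factor is the ratio of peak to RMS:
CF = V_peak / V_rms
   = 39.65 / 10.499
   = 3.7766

3.7766


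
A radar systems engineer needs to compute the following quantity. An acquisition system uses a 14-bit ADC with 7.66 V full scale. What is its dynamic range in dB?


Dynamic range from full-scale to LSB:
V_min = V_max / 2^bits = 7.66 / 2^14
DR = 20 * log10(V_max / V_min)
   = 20 * log10(2^14)
   = 20 * 14 * log10(2)
   = 84.29 dB

84.29 dB


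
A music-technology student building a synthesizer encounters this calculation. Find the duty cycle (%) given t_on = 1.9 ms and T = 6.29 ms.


Duty cycle as a percentage:
DC = (t_on / T) * 100
   = (1.9 / 6.29) * 100
   = 0.302067 * 100
   = 30.21 %

30.21 %


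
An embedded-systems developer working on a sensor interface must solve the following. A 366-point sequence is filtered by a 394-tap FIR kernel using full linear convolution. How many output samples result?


Linear convolution output length:
L = N + M - 1
  = 366 + 394 - 1
  = 759 samples

759


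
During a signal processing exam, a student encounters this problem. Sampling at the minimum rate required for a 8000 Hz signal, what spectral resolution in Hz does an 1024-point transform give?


Step 1 — Nyquist sampling rate:
fs = 2 * fmax = 2 * 8000 = 16000 Hz

Step 2 — DFT bin spacing:
df = fs / N = 16000 / 1024 = 15.625 Hz

15.625 Hz


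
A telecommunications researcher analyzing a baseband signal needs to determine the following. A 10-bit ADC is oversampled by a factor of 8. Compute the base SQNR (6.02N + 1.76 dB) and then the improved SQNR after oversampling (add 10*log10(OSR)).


Step 1 — baseline SQNR at Nyquist:
SQNR_base = 6.02*N + 1.76
          = 6.02*10 + 1.76
          = 61.96 dB

Step 2 — oversampling processing gain:
G = 10*log10(OSR) = 10*log10(8) = 9.03 dB

Step 3 — total:
SQNR_total = 61.96 + 9.03 = 70.99 dB

Base SQNR = 61.96 dB; oversampled SQNR = 70.99 dB


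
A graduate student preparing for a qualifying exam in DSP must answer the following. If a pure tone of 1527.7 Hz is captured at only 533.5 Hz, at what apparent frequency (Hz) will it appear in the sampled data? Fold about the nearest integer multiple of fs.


Compute the nearest integer multiple of fs to the signal:
n = round(1527.7 / 533.5) = 3
f_alias = |1527.7 - 3 * 533.5|
        = |1527.7 - 1600.5|
        = 72.8 Hz

72.8


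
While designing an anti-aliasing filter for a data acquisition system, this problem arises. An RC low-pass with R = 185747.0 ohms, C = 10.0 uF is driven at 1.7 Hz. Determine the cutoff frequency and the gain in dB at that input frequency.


Step 1 — cutoff frequency:
fc = 1 / (2*pi*R*C)
C = 10.0 uF = 1e-05 F
fc = 1 / (2*pi*185747.0*1e-05)
   = 0.0856837 Hz

Step 2 — magnitude at f = 1.7 Hz:
|H(f)| = 1 / sqrt(1 + (f/fc)^2)
f/fc = 1.7 / 0.0856837 = 19.840413
|H| = 1 / sqrt(1 + 393.641988) = 0.0503383
|H|_dB = 20*log10(0.0503383) = -25.96 dB

fc = 0.0856837 Hz; |H(1.7 Hz)| = -25.96 dB


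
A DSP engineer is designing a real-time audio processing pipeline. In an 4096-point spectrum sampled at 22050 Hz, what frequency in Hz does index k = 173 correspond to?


Frequency of DFT bin k:
f_k = k * fs / N
    = 173 * 22050 / 4096
    = 3814650 / 4096
    = 931.311 Hz

931.311 Hz


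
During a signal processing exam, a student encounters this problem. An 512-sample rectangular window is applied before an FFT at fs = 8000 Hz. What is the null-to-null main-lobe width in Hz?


Main lobe width for a rectangular window:
Width = 2 * fs / N
      = 2 * 8000 / 512
      = 16000 / 512
      = 31.25 Hz

31.25 Hz


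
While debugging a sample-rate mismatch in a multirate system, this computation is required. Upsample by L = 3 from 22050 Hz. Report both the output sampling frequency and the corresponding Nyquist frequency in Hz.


Step 1 — output sample rate after interpolation by L:
fs_out = L * fs_in = 3 * 22050 = 66150 Hz

Step 2 — Nyquist frequency of the output stream:
f_Nyq = fs_out / 2 = 66150 / 2 = 33075.0 Hz

fs_out = 66150 Hz; f_Nyquist = 33075.0 Hz


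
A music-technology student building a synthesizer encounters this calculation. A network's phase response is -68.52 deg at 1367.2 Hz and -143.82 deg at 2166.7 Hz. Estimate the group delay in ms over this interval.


Group delay from phase difference:
tau = -d(phi)/d(omega)
d(phi) = -75.3 deg = -1.314233 rad
d(omega) = 2*pi*(2166.7 - 1367.2) = 5023.4067 rad/s
tau = -(-1.314233) / 5023.4067
    = 0.2616 ms

0.2616 ms


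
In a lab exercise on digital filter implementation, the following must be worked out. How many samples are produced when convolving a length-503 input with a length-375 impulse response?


Linear convolution output length:
L = N + M - 1
  = 503 + 375 - 1
  = 877 samples

877


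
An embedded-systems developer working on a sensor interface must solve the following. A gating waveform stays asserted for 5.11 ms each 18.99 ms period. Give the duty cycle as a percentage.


Duty cycle as a percentage:
DC = (t_on / T) * 100
   = (5.11 / 18.99) * 100
   = 0.269089 * 100
   = 26.91 %

26.91 %


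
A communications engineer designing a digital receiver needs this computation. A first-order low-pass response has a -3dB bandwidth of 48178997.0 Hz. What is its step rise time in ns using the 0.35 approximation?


Rise time from bandwidth relationship:
tr = 0.35 / BW
   = 0.35 / 48178997.0
   = 7.264576305e-09 s
   = 7.2646 ns

7.2646 ns


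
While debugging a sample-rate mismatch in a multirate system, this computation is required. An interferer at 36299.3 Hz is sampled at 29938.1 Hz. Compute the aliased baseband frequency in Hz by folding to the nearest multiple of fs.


Compute the nearest integer multiple of fs to the signal:
n = round(36299.3 / 29938.1) = 1
f_alias = |36299.3 - 1 * 29938.1|
        = |36299.3 - 29938.1|
        = 6361.2 Hz

6361.2


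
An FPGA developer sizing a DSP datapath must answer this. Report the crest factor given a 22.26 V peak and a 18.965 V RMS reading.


Crest factor is the ratio of peak to RMS:
CF = V_peak / V_rms
   = 22.26 / 18.965
   = 1.1737

1.1737


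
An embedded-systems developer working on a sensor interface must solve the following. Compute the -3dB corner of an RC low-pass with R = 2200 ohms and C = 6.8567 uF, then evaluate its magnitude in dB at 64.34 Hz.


Step 1 — cutoff frequency:
fc = 1 / (2*pi*R*C)
C = 6.8567 uF = 6.8567e-06 F
fc = 1 / (2*pi*2200*6.8567e-06)
   = 10.5507 Hz

Step 2 — magnitude at f = 64.34 Hz:
|H(f)| = 1 / sqrt(1 + (f/fc)^2)
f/fc = 64.34 / 10.5507 = 6.098174
|H| = 1 / sqrt(1 + 37.187726) = 0.1618222
|H|_dB = 20*log10(0.1618222) = -15.82 dB

fc = 10.5507 Hz; |H(64.34 Hz)| = -15.82 dB


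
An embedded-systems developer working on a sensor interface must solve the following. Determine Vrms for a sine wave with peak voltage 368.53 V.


RMS voltage for a sinusoidal waveform:
V_rms = V_peak / sqrt(2)
      = 368.53 / 1.414214
      = 260.59 V

260.59 V


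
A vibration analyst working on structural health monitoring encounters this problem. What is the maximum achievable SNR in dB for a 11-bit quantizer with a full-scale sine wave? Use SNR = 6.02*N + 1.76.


Theoretical SNR for a full-scale sinusoid:
SNR = 6.02 * N + 1.76
    = 6.02 * 11 + 1.76
    = 66.22 + 1.76
    = 67.98 dB

67.98 dB


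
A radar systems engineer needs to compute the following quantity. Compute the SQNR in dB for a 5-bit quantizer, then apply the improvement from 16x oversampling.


Step 1 — baseline SQNR at Nyquist:
SQNR_base = 6.02*N + 1.76
          = 6.02*5 + 1.76
          = 31.86 dB

Step 2 — oversampling processing gain:
G = 10*log10(OSR) = 10*log10(16) = 12.04 dB

Step 3 — total:
SQNR_total = 31.86 + 12.04 = 43.9 dB

Base SQNR = 31.86 dB; oversampled SQNR = 43.9 dB


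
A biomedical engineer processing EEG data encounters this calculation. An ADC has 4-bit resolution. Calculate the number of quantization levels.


Number of quantization levels = 2^N
= 2^4
= 16

16


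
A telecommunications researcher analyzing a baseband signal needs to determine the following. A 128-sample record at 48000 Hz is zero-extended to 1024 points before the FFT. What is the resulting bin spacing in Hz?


Frequency resolution after zero-padding:
N_padded = 128 * 8 = 1024
df = fs / N_padded
   = 48000 / 1024
   = 46.875 Hz

46.875 Hz


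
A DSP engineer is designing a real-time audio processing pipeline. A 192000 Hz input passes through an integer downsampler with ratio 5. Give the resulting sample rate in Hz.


Decimation reduces the sample rate:
fs_out = fs_in / M
       = 192000 / 5
       = 38400.0 Hz

38400.0 Hz


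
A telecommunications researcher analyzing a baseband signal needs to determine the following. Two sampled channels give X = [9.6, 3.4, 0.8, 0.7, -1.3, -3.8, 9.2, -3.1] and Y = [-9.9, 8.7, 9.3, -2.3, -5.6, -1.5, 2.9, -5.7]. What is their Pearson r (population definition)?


Pearson correlation coefficient (population):
r = cov(X,Y) / (std(X) * std(Y))
Mean X = 1.9375, Mean Y = -0.5125
Cov(X,Y) = 0.705469
Std(X) = 4.811428, Std(Y) = 6.49893
r = 0.0226

0.0226


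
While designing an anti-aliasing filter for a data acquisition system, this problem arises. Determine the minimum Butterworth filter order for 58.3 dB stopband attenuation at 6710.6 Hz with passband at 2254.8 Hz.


Butterworth filter order formula:
n = log10(10^(A/10) - 1) / (2 * log10(f_stop/f_pass))
10^(58.3/10) - 1 = 676081.9754
f_stop/f_pass = 6710.6 / 2254.8 = 2.9761
n = 6.1543 -> ceil = 7

7


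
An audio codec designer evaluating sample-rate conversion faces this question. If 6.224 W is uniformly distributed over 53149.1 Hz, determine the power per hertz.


Power spectral density:
PSD = P / BW
    = 6.224 / 53149.1
    = 0.0001171 W/Hz

0.0001171 W/Hz


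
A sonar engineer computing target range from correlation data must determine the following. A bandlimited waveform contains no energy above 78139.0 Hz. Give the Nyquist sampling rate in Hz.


The Nyquist rate is twice the maximum frequency component.
fs_min = 2 * fmax
      = 2 * 78139.0
      = 156278.0 Hz

156278.0


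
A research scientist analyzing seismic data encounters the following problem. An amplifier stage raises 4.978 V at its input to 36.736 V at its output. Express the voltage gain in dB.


Voltage gain in dB:
G = 20 * log10(Vout / Vin)
  = 20 * log10(36.736 / 4.978)
  = 20 * log10(7.379671)
  = 20 * 0.868037
  = 17.36 dB

17.36 dB


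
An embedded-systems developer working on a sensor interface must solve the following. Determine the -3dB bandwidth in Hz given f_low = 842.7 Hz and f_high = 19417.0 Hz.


Bandwidth is the difference of -3dB frequencies:
BW = f_high - f_low
   = 19417.0 - 842.7
   = 18574.3 Hz

18574.3 Hz


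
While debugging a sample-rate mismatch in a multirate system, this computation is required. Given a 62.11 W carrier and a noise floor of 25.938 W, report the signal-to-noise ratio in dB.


SNR in decibels:
SNR = 10 * log10(Ps / Pn)
    = 10 * log10(62.11 / 25.938)
    = 10 * log10(2.3946)
    = 10 * 0.3792
    = 3.79 dB

3.79 dB


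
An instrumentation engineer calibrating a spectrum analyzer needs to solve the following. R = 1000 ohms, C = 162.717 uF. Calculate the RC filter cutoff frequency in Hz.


Cutoff frequency of a first-order RC filter:
fc = 1 / (2 * pi * R * C)
C = 162.717 uF = 0.000162717 F
fc = 1 / (2 * pi * 1000 * 0.000162717)
   = 1 / 1.0223810636283
   = 0.978109 Hz

0.978109 Hz


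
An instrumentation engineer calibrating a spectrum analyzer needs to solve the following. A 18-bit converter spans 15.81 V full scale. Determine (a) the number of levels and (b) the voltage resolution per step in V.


Step 1 — number of quantization levels:
L = 2^N = 2^18 = 262144

Step 2 — LSB step size:
delta = Vfs / L
      = 15.81 / 262144
      = 6.031e-05 V

Levels = 262144; step size = 6.031e-05 V


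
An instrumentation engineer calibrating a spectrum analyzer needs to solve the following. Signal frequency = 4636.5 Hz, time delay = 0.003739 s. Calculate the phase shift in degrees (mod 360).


Phase shift from frequency and time delay:
phi = 360 * f * t_delay
    = 360 * 4636.5 * 0.003739
    = 6240.91 degrees
    mod 360 = 120.91 degrees

120.91 degrees


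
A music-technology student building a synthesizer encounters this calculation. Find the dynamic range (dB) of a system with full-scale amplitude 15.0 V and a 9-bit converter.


Dynamic range from full-scale to LSB:
V_min = V_max / 2^bits = 15.0 / 2^9
DR = 20 * log10(V_max / V_min)
   = 20 * log10(2^9)
   = 20 * 9 * log10(2)
   = 54.19 dB

54.19 dB


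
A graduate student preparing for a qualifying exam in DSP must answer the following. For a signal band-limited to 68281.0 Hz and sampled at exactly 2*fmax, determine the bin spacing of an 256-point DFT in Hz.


Step 1 — Nyquist sampling rate:
fs = 2 * fmax = 2 * 68281.0 = 136562.0 Hz

Step 2 — DFT bin spacing:
df = fs / N = 136562.0 / 256 = 533.4453 Hz

533.4453 Hz


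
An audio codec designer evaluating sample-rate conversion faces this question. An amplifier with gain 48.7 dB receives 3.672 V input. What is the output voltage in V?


Output voltage from dB gain:
V_out = V_in * 10^(gain_dB / 20)
      = 3.672 * 10^(48.7 / 20)
      = 3.672 * 272.270131
      = 999.7759 V

999.7759 V


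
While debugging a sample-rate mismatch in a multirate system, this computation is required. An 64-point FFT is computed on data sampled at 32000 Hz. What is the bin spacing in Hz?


DFT frequency resolution:
df = fs / N
   = 32000 / 64
   = 500.0 Hz

500.0 Hz


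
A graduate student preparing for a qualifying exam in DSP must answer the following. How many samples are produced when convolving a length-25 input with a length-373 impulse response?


Linear convolution output length:
L = N + M - 1
  = 25 + 373 - 1
  = 397 samples

397


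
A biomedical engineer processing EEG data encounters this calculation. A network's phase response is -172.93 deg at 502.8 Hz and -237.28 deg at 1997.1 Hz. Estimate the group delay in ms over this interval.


Group delay from phase difference:
tau = -d(phi)/d(omega)
d(phi) = -64.35 deg = -1.123119 rad
d(omega) = 2*pi*(1997.1 - 502.8) = 9388.9638 rad/s
tau = -(-1.123119) / 9388.9638
    = 0.1196 ms

0.1196 ms


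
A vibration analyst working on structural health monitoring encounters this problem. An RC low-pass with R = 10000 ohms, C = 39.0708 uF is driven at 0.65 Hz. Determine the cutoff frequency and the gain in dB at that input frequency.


Step 1 — cutoff frequency:
fc = 1 / (2*pi*R*C)
C = 39.0708 uF = 3.90708e-05 F
fc = 1 / (2*pi*10000*3.90708e-05)
   = 0.40735 Hz

Step 2 — magnitude at f = 0.65 Hz:
|H(f)| = 1 / sqrt(1 + (f/fc)^2)
f/fc = 0.65 / 0.40735 = 1.595679
|H| = 1 / sqrt(1 + 2.546191) = 0.5310299
|H|_dB = 20*log10(0.5310299) = -5.5 dB

fc = 0.40735 Hz; |H(0.65 Hz)| = -5.5 dB


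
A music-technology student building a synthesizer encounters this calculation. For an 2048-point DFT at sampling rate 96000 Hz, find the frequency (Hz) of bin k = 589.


Frequency of DFT bin k:
f_k = k * fs / N
    = 589 * 96000 / 2048
    = 56544000 / 2048
    = 27609.375 Hz

27609.375 Hz


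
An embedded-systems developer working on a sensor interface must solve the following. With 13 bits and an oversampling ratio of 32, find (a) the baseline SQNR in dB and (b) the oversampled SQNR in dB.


Step 1 — baseline SQNR at Nyquist:
SQNR_base = 6.02*N + 1.76
          = 6.02*13 + 1.76
          = 80.02 dB

Step 2 — oversampling processing gain:
G = 10*log10(OSR) = 10*log10(32) = 15.05 dB

Step 3 — total:
SQNR_total = 80.02 + 15.05 = 95.07 dB

Base SQNR = 80.02 dB; oversampled SQNR = 95.07 dB


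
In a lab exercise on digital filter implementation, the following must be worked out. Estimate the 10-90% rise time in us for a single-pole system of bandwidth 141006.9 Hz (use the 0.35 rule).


Rise time from bandwidth relationship:
tr = 0.35 / BW
   = 0.35 / 141006.9
   = 2.482148037e-06 s
   = 2.4821 us

2.4821 us


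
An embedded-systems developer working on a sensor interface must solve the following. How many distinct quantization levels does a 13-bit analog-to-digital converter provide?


Number of quantization levels = 2^N
= 2^13
= 8192

8192


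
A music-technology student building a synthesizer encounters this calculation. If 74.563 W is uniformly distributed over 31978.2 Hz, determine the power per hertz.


Power spectral density:
PSD = P / BW
    = 74.563 / 31978.2
    = 0.00233168 W/Hz

0.00233168 W/Hz


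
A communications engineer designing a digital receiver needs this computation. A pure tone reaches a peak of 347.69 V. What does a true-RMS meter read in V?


RMS voltage for a sinusoidal waveform:
V_rms = V_peak / sqrt(2)
      = 347.69 / 1.414214
      = 245.854 V

245.854 V


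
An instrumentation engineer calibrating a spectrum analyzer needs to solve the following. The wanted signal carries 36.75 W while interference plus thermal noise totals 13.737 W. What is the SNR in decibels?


SNR in decibels:
SNR = 10 * log10(Ps / Pn)
    = 10 * log10(36.75 / 13.737)
    = 10 * log10(2.6753)
    = 10 * 0.4274
    = 4.27 dB

4.27 dB


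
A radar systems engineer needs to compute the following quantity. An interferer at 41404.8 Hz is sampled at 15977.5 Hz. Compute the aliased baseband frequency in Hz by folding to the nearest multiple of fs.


Compute the nearest integer multiple of fs to the signal:
n = round(41404.8 / 15977.5) = 3
f_alias = |41404.8 - 3 * 15977.5|
        = |41404.8 - 47932.5|
        = 6527.7 Hz

6527.7


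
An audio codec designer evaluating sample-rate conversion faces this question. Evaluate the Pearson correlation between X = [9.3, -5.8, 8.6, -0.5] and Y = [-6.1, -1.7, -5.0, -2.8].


Pearson correlation coefficient (population):
r = cov(X,Y) / (std(X) * std(Y))
Mean X = 2.9, Mean Y = -3.9
Cov(X,Y) = -10.8075
Std(X) = 6.338375, Std(Y) = 1.739253
r = -0.9804

-0.9804


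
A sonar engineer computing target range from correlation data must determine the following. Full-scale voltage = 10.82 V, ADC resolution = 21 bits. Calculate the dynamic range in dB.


Dynamic range from full-scale to LSB:
V_min = V_max / 2^bits = 10.82 / 2^21
DR = 20 * log10(V_max / V_min)
   = 20 * log10(2^21)
   = 20 * 21 * log10(2)
   = 126.43 dB

126.43 dB


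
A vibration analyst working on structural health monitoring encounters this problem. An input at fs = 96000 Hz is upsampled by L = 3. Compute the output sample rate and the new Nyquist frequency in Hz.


Step 1 — output sample rate after interpolation by L:
fs_out = L * fs_in = 3 * 96000 = 288000 Hz

Step 2 — Nyquist frequency of the output stream:
f_Nyq = fs_out / 2 = 288000 / 2 = 144000.0 Hz

fs_out = 288000 Hz; f_Nyquist = 144000.0 Hz


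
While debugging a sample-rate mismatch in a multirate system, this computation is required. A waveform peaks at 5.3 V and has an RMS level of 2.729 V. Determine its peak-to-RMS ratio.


Crest factor is the ratio of peak to RMS:
CF = V_peak / V_rms
   = 5.3 / 2.729
   = 1.9421

1.9421


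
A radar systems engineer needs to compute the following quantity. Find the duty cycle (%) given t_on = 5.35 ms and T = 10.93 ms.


Duty cycle as a percentage:
DC = (t_on / T) * 100
   = (5.35 / 10.93) * 100
   = 0.489478 * 100
   = 48.95 %

48.95 %


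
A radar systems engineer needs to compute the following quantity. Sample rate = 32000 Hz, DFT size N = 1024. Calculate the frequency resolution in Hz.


DFT frequency resolution:
df = fs / N
   = 32000 / 1024
   = 31.25 Hz

31.25 Hz


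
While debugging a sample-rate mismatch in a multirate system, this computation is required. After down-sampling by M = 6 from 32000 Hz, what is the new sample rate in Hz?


Decimation reduces the sample rate:
fs_out = fs_in / M
       = 32000 / 6
       = 5333.3333 Hz

5333.3333 Hz


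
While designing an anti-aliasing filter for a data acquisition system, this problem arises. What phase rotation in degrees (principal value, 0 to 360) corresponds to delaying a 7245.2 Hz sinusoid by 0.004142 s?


Phase shift from frequency and time delay:
phi = 360 * f * t_delay
    = 360 * 7245.2 * 0.004142
    = 10803.46 degrees
    mod 360 = 3.46 degrees

3.46 degrees


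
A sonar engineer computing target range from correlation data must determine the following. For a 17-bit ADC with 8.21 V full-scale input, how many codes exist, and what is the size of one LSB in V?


Step 1 — number of quantization levels:
L = 2^N = 2^17 = 131072

Step 2 — LSB step size:
delta = Vfs / L
      = 8.21 / 131072
      = 6.264e-05 V

Levels = 131072; step size = 6.264e-05 V


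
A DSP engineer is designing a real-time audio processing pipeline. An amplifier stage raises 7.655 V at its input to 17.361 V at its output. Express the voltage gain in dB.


Voltage gain in dB:
G = 20 * log10(Vout / Vin)
  = 20 * log10(17.361 / 7.655)
  = 20 * log10(2.267929)
  = 20 * 0.35563
  = 7.11 dB

7.11 dB


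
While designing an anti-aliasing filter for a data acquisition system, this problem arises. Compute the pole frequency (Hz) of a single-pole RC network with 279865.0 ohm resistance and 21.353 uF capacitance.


Cutoff frequency of a first-order RC filter:
fc = 1 / (2 * pi * R * C)
C = 21.353 uF = 2.1353e-05 F
fc = 1 / (2 * pi * 279865.0 * 2.1353e-05)
   = 1 / 37.548047386436
   = 0.026633 Hz

0.026633 Hz


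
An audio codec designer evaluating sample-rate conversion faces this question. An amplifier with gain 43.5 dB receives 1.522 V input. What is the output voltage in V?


Output voltage from dB gain:
V_out = V_in * 10^(gain_dB / 20)
      = 1.522 * 10^(43.5 / 20)
      = 1.522 * 149.623566
      = 227.7271 V

227.7271 V


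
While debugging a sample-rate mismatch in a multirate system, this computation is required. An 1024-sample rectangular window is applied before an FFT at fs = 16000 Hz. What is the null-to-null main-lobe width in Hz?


Main lobe width for a rectangular window:
Width = 2 * fs / N
      = 2 * 16000 / 1024
      = 32000 / 1024
      = 31.25 Hz

31.25 Hz


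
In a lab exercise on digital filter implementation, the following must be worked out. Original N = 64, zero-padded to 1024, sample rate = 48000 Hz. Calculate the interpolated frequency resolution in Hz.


Frequency resolution after zero-padding:
N_padded = 64 * 16 = 1024
df = fs / N_padded
   = 48000 / 1024
   = 46.875 Hz

46.875 Hz


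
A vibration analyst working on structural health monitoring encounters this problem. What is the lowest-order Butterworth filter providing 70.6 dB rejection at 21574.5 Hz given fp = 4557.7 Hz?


Butterworth filter order formula:
n = log10(10^(A/10) - 1) / (2 * log10(f_stop/f_pass))
10^(70.6/10) - 1 = 11481535.215
f_stop/f_pass = 21574.5 / 4557.7 = 4.7336
n = 5.2281 -> ceil = 6

6


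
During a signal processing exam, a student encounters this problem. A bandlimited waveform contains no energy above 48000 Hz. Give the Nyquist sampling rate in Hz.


The Nyquist rate is twice the maximum frequency component.
fs_min = 2 * fmax
      = 2 * 48000
      = 96000 Hz

96000


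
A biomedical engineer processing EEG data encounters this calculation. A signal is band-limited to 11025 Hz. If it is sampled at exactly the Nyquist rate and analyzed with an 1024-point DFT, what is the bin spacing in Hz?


Step 1 — Nyquist sampling rate:
fs = 2 * fmax = 2 * 11025 = 22050 Hz

Step 2 — DFT bin spacing:
df = fs / N = 22050 / 1024 = 21.5332 Hz

21.5332 Hz


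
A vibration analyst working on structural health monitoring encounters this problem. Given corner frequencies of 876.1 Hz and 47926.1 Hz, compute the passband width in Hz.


Bandwidth is the difference of -3dB frequencies:
BW = f_high - f_low
   = 47926.1 - 876.1
   = 47050.0 Hz

47050.0 Hz


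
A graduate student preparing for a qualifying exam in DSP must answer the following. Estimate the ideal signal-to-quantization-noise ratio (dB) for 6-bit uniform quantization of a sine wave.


Theoretical SNR for a full-scale sinusoid:
SNR = 6.02 * N + 1.76
    = 6.02 * 6 + 1.76
    = 36.12 + 1.76
    = 37.88 dB

37.88 dB


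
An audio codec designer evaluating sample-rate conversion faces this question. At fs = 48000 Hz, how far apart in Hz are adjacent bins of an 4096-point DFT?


DFT frequency resolution:
df = fs / N
   = 48000 / 4096
   = 11.7188 Hz

11.7188 Hz


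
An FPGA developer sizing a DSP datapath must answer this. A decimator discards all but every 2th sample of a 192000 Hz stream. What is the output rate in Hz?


Decimation reduces the sample rate:
fs_out = fs_in / M
       = 192000 / 2
       = 96000.0 Hz

96000.0 Hz


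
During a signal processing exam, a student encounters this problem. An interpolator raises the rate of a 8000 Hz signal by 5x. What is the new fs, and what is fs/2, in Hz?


Step 1 — output sample rate after interpolation by L:
fs_out = L * fs_in = 5 * 8000 = 40000 Hz

Step 2 — Nyquist frequency of the output stream:
f_Nyq = fs_out / 2 = 40000 / 2 = 20000.0 Hz

fs_out = 40000 Hz; f_Nyquist = 20000.0 Hz


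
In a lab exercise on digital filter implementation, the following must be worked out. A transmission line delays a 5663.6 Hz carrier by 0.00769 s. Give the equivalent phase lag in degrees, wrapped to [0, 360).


Phase shift from frequency and time delay:
phi = 360 * f * t_delay
    = 360 * 5663.6 * 0.00769
    = 15679.11 degrees
    mod 360 = 199.11 degrees

199.11 degrees


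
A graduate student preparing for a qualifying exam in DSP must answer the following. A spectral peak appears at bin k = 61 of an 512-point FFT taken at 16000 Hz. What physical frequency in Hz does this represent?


Frequency of DFT bin k:
f_k = k * fs / N
    = 61 * 16000 / 512
    = 976000 / 512
    = 1906.25 Hz

1906.25 Hz


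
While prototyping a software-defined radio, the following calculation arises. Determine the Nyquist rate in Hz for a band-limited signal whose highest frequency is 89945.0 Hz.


The Nyquist rate is twice the maximum frequency component.
fs_min = 2 * fmax
      = 2 * 89945.0
      = 179890.0 Hz

179890.0


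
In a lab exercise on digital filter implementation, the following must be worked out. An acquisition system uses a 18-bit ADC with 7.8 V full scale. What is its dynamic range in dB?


Dynamic range from full-scale to LSB:
V_min = V_max / 2^bits = 7.8 / 2^18
DR = 20 * log10(V_max / V_min)
   = 20 * log10(2^18)
   = 20 * 18 * log10(2)
   = 108.37 dB

108.37 dB


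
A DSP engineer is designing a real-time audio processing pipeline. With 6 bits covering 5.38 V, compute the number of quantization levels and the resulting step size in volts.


Step 1 — number of quantization levels:
L = 2^N = 2^6 = 64

Step 2 — LSB step size:
delta = Vfs / L
      = 5.38 / 64
      = 0.0840625 V

Levels = 64; step size = 0.0840625 V


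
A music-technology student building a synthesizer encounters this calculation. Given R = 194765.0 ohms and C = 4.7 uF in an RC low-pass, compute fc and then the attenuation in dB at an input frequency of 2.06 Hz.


Step 1 — cutoff frequency:
fc = 1 / (2*pi*R*C)
C = 4.7 uF = 4.7e-06 F
fc = 1 / (2*pi*194765.0*4.7e-06)
   = 0.173865 Hz

Step 2 — magnitude at f = 2.06 Hz:
|H(f)| = 1 / sqrt(1 + (f/fc)^2)
f/fc = 2.06 / 0.173865 = 11.848273
|H| = 1 / sqrt(1 + 140.381573) = 0.0841015
|H|_dB = 20*log10(0.0841015) = -21.5 dB

fc = 0.173865 Hz; |H(2.06 Hz)| = -21.5 dB


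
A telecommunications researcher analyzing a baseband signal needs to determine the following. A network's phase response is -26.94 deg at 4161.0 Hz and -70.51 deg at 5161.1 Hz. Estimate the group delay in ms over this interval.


Group delay from phase difference:
tau = -d(phi)/d(omega)
d(phi) = -43.57 deg = -0.76044 rad
d(omega) = 2*pi*(5161.1 - 4161.0) = 6283.8136 rad/s
tau = -(-0.76044) / 6283.8136
    = 0.121 ms

0.121 ms


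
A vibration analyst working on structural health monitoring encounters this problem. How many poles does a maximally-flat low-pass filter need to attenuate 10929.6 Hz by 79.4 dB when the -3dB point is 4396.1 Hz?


Butterworth filter order formula:
n = log10(10^(A/10) - 1) / (2 * log10(f_stop/f_pass))
10^(79.4/10) - 1 = 87096357.9956
f_stop/f_pass = 10929.6 / 4396.1 = 2.4862
n = 10.037 -> ceil = 11

11


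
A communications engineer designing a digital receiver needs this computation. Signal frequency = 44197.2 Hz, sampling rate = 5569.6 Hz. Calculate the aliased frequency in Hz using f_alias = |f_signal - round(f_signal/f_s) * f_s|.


Compute the nearest integer multiple of fs to the signal:
n = round(44197.2 / 5569.6) = 8
f_alias = |44197.2 - 8 * 5569.6|
        = |44197.2 - 44556.8|
        = 359.6 Hz

359.6


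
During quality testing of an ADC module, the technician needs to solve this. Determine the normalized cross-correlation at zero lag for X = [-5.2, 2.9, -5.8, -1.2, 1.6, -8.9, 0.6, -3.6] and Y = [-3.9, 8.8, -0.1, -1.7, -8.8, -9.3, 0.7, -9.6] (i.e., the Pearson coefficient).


Pearson correlation coefficient (population):
r = cov(X,Y) / (std(X) * std(Y))
Mean X = -2.45, Mean Y = -2.9875
Cov(X,Y) = 11.691875
Std(X) = 3.834058, Std(Y) = 5.923774
r = 0.5148

0.5148


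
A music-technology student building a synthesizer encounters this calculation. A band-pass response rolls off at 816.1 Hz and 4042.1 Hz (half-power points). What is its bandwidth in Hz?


Bandwidth is the difference of -3dB frequencies:
BW = f_high - f_low
   = 4042.1 - 816.1
   = 3226.0 Hz

3226.0 Hz


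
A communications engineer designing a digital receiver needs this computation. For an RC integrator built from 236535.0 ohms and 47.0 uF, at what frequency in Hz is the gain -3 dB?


Cutoff frequency of a first-order RC filter:
fc = 1 / (2 * pi * R * C)
C = 47.0 uF = 4.7e-05 F
fc = 1 / (2 * pi * 236535.0 * 4.7e-05)
   = 1 / 69.851082121785
   = 0.014316 Hz

0.014316 Hz


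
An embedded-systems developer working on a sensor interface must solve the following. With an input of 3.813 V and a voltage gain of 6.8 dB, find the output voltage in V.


Output voltage from dB gain:
V_out = V_in * 10^(gain_dB / 20)
      = 3.813 * 10^(6.8 / 20)
      = 3.813 * 2.187762
      = 8.3419 V

8.3419 V


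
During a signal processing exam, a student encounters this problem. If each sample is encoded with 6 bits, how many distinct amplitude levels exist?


Number of quantization levels = 2^N
= 2^6
= 64

64


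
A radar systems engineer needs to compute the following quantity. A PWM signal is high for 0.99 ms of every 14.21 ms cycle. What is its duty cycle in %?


Duty cycle as a percentage:
DC = (t_on / T) * 100
   = (0.99 / 14.21) * 100
   = 0.069669 * 100
   = 6.97 %

6.97 %


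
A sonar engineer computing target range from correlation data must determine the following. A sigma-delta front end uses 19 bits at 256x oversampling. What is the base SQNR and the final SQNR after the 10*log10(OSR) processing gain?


Step 1 — baseline SQNR at Nyquist:
SQNR_base = 6.02*N + 1.76
          = 6.02*19 + 1.76
          = 116.14 dB

Step 2 — oversampling processing gain:
G = 10*log10(OSR) = 10*log10(256) = 24.08 dB

Step 3 — total:
SQNR_total = 116.14 + 24.08 = 140.22 dB

Base SQNR = 116.14 dB; oversampled SQNR = 140.22 dB


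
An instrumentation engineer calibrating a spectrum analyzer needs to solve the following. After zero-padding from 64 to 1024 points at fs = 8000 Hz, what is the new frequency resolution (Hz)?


Frequency resolution after zero-padding:
N_padded = 64 * 16 = 1024
df = fs / N_padded
   = 8000 / 1024
   = 7.8125 Hz

7.8125 Hz


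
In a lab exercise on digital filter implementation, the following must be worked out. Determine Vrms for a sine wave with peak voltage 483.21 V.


RMS voltage for a sinusoidal waveform:
V_rms = V_peak / sqrt(2)
      = 483.21 / 1.414214
      = 341.681 V

341.681 V


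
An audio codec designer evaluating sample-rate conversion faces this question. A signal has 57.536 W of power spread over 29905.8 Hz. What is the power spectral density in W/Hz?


Power spectral density:
PSD = P / BW
    = 57.536 / 29905.8
    = 0.00192391 W/Hz

0.00192391 W/Hz


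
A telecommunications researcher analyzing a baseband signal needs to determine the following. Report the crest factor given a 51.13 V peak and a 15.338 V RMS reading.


Crest factor is the ratio of peak to RMS:
CF = V_peak / V_rms
   = 51.13 / 15.338
   = 3.3336

3.3336


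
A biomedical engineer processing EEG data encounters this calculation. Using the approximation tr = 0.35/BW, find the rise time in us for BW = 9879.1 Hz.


Rise time from bandwidth relationship:
tr = 0.35 / BW
   = 0.35 / 9879.1
   = 3.542832849e-05 s
   = 35.4283 us

35.4283 us


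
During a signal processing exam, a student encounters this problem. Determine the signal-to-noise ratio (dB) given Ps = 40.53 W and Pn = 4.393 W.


SNR in decibels:
SNR = 10 * log10(Ps / Pn)
    = 10 * log10(40.53 / 4.393)
    = 10 * log10(9.226)
    = 10 * 0.965
    = 9.65 dB

9.65 dB


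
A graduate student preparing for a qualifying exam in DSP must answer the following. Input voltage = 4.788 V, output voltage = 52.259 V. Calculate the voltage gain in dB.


Voltage gain in dB:
G = 20 * log10(Vout / Vin)
  = 20 * log10(52.259 / 4.788)
  = 20 * log10(10.914578)
  = 20 * 1.038007
  = 20.76 dB

20.76 dB


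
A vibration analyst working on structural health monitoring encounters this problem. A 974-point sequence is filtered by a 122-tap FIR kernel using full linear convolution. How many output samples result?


Linear convolution output length:
L = N + M - 1
  = 974 + 122 - 1
  = 1095 samples

1095


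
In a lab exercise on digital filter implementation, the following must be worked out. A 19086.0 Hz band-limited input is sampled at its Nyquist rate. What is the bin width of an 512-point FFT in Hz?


Step 1 — Nyquist sampling rate:
fs = 2 * fmax = 2 * 19086.0 = 38172.0 Hz

Step 2 — DFT bin spacing:
df = fs / N = 38172.0 / 512 = 74.5547 Hz

74.5547 Hz


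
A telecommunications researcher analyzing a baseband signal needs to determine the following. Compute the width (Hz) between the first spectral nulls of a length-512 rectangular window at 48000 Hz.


Main lobe width for a rectangular window:
Width = 2 * fs / N
      = 2 * 48000 / 512
      = 96000 / 512
      = 187.5 Hz

187.5 Hz


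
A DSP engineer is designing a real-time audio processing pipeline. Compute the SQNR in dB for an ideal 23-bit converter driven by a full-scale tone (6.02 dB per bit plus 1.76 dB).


Theoretical SNR for a full-scale sinusoid:
SNR = 6.02 * N + 1.76
    = 6.02 * 23 + 1.76
    = 138.46 + 1.76
    = 140.22 dB

140.22 dB


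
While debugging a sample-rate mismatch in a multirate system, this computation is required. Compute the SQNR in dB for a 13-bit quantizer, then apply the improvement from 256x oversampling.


Step 1 — baseline SQNR at Nyquist:
SQNR_base = 6.02*N + 1.76
          = 6.02*13 + 1.76
          = 80.02 dB

Step 2 — oversampling processing gain:
G = 10*log10(OSR) = 10*log10(256) = 24.08 dB

Step 3 — total:
SQNR_total = 80.02 + 24.08 = 104.1 dB

Base SQNR = 80.02 dB; oversampled SQNR = 104.1 dB


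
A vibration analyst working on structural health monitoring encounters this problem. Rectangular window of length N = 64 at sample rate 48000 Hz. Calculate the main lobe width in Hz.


Main lobe width for a rectangular window:
Width = 2 * fs / N
      = 2 * 48000 / 64
      = 96000 / 64
      = 1500.0 Hz

1500.0 Hz


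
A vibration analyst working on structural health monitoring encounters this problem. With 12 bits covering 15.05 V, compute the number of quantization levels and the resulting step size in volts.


Step 1 — number of quantization levels:
L = 2^N = 2^12 = 4096

Step 2 — LSB step size:
delta = Vfs / L
      = 15.05 / 4096
      = 0.00367432 V

Levels = 4096; step size = 0.00367432 V


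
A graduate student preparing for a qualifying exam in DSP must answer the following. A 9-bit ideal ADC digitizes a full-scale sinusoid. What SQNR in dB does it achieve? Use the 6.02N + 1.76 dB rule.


Theoretical SNR for a full-scale sinusoid:
SNR = 6.02 * N + 1.76
    = 6.02 * 9 + 1.76
    = 54.18 + 1.76
    = 55.94 dB

55.94 dB


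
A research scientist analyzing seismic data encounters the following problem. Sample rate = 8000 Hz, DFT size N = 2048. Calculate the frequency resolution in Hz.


DFT frequency resolution:
df = fs / N
   = 8000 / 2048
   = 3.9062 Hz

3.9062 Hz


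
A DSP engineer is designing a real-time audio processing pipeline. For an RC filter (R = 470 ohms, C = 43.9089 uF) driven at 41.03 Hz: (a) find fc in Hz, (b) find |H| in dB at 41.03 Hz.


Step 1 — cutoff frequency:
fc = 1 / (2*pi*R*C)
C = 43.9089 uF = 4.39089e-05 F
fc = 1 / (2*pi*470*4.39089e-05)
   = 7.71205 Hz

Step 2 — magnitude at f = 41.03 Hz:
|H(f)| = 1 / sqrt(1 + (f/fc)^2)
f/fc = 41.03 / 7.71205 = 5.320246
|H| = 1 / sqrt(1 + 28.305018) = 0.1847264
|H|_dB = 20*log10(0.1847264) = -14.67 dB

fc = 7.71205 Hz; |H(41.03 Hz)| = -14.67 dB


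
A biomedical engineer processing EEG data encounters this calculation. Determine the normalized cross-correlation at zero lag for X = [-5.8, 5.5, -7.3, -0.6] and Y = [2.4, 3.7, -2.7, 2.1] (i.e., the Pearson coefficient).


Pearson correlation coefficient (population):
r = cov(X,Y) / (std(X) * std(Y))
Mean X = -2.05, Mean Y = 1.375
Cov(X,Y) = 9.03875
Std(X) = 5.018217, Std(Y) = 2.428348
r = 0.7417

0.7417


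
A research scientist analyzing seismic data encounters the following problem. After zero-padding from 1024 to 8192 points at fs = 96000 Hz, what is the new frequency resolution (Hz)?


Frequency resolution after zero-padding:
N_padded = 1024 * 8 = 8192
df = fs / N_padded
   = 96000 / 8192
   = 11.7188 Hz

11.7188 Hz


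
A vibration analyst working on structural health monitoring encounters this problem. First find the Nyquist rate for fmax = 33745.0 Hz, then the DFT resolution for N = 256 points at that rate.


Step 1 — Nyquist sampling rate:
fs = 2 * fmax = 2 * 33745.0 = 67490.0 Hz

Step 2 — DFT bin spacing:
df = fs / N = 67490.0 / 256 = 263.6328 Hz

263.6328 Hz


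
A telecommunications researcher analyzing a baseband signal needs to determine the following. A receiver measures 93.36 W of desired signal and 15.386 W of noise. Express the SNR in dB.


SNR in decibels:
SNR = 10 * log10(Ps / Pn)
    = 10 * log10(93.36 / 15.386)
    = 10 * log10(6.0679)
    = 10 * 0.783
    = 7.83 dB

7.83 dB


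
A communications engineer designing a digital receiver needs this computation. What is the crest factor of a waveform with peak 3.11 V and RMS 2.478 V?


Crest factor is the ratio of peak to RMS:
CF = V_peak / V_rms
   = 3.11 / 2.478
   = 1.255

1.255
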